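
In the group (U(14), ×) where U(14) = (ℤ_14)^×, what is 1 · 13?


Operation: multiplication mod 14
1 · 13 = (a × b) mod 14 with a = 1, b = 13

1 · 13 = 13


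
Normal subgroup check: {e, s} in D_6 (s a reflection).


H = {e, s} in D_6 (s a reflection)
r·s·r⁻¹ = sr⁻² ≠ s for n ≥ 3, so {e, s} is not closed under conjugation

No, not a normal subgroup


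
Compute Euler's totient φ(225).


Factor n: 225 = 3^2 × 5^2
φ(n) = n · ∏(1 - 1/p) over distinct primes p | n
φ(225) = 225 · (1 - 1/3) · (1 - 1/5) = 120

φ(225) = 120


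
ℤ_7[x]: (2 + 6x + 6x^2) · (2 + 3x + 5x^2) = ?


Expand and collect like terms; reduce coefficients mod 7:
x^0: 2·2 = 4 ≡ 4 (mod 7)
x^1: 2·3 + 6·2 = 18 ≡ 4 (mod 7)
x^2: 2·5 + 6·3 + 6·2 = 40 ≡ 5 (mod 7)
x^3: 6·5 + 6·3 = 48 ≡ 6 (mod 7)
x^4: 6·5 = 30 ≡ 2 (mod 7)
Result: 4 + 4x + 5x^2 + 6x^3 + 2x^4

f · g = 4 + 4x + 5x^2 + 6x^3 + 2x^4


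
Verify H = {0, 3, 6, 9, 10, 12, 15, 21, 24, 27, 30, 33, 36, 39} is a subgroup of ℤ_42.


Subgroup test for H = {0, 3, 6, 9, 10, 12, 15, 21, 24, 27, 30, 33, 36, 39} in (ℤ_42, +):
(1) 0 ∈ H? Yes
(2) Closure: for all a,b ∈ H, (a+b) mod 42 ∈ H? No  [counterexample: 3 + 10 = 13 ∉ H]
(3) Inverses: for all a ∈ H, -a mod 42 ∈ H? No

No, H is not a subgroup of ℤ_42


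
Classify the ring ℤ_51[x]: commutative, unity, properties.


ℤ_51 has zero divisors (3·17 ≡ 0), and these lift to constant zero divisors in ℤ_51[x]; so not an integral domain
Commutative: Yes
Integral domain: No
Has unity: Yes

ℤ_51[x]: Commutative=Yes, Unity=Yes


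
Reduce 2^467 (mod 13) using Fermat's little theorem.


Fermat's little theorem: if p is prime and gcd(a,p)=1, then a^(p-1) ≡ 1 (mod p)
p = 13 is prime, gcd(2,13) = 1
Reduce exponent: 467 mod 12 = 11
So 2^467 ≡ 2^11 (mod 13)
2^11 mod 13 = 7

2^467 ≡ 7 (mod 13)


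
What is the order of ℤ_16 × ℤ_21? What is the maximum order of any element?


|ℤ_16 × ℤ_21| = 16 × 21 = 336
Max element order = lcm(16,21) = 336
Cyclic? Yes (gcd=1)

|ℤ_16×ℤ_21| = 336, max element order = 336


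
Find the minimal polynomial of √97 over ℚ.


√97 satisfies x² - 97 = 0, irreducible over ℚ since 97 is squarefree

Minimal polynomial: x² - 97


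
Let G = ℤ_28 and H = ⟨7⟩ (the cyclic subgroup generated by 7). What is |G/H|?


|⟨7⟩| = n / gcd(7, 28) = 28 / 7 = 4
H is normal (ℤ_28 is abelian).
|G/H| = |G| / |H| = 28 / 4 = 7

|G/H| = 7


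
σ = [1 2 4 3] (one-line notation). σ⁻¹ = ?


To find σ⁻¹, swap domain and range:
σ(1) = 1 → σ⁻¹(1) = 1
σ(2) = 2 → σ⁻¹(2) = 2
σ(3) = 4 → σ⁻¹(4) = 3
σ(4) = 3 → σ⁻¹(3) = 4

σ⁻¹ = [1 2 4 3]


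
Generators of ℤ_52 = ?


g generates ℤ_n iff gcd(g,n) = 1
Prime factors of 52: 2, 13
Generators are g ∈ {1,...,51} not divisible by any of these primes.
Generators: {1, 3, 5, 7, 9, 11, 15, 17, 19, 21, 23, 25, 27, 29, 31, 33, 35, 37, 41, 43, 45, 47, 49, 51}
Number of generators = φ(52) = 24

Generators of ℤ_52 = {1, 3, 5, 7, 9, 11, 15, 17, 19, 21, 23, 25, 27, 29, 31, 33, 35, 37, 41, 43, 45, 47, 49, 51}


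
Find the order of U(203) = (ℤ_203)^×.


U(n) is the group of units mod n; |U(n)| = φ(n)
|U(203)| = φ(203) = 168

|U(203) = (ℤ_203)^×| = 168


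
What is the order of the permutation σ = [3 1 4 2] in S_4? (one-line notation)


Cycle decomposition: (1 3 4 2)
Cycle lengths: 4
Order = lcm(4) = 4

ord(σ) = 4


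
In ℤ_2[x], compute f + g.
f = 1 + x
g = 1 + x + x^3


Add coefficients mod 2:
x^0: 1 + 1 = 0 (mod 2)
x^1: 1 + 1 = 0 (mod 2)
x^2: 0 + 0 = 0 (mod 2)
x^3: 0 + 1 = 1 (mod 2)
Result: x^3

f + g = x^3


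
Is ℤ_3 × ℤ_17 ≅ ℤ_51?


Comparing ℤ_3 × ℤ_17 and ℤ_51:
gcd(3,17) = 1, so ℤ_3 × ℤ_17 ≅ ℤ_51 (CRT)

Yes, ℤ_3 × ℤ_17 ≅ ℤ_51


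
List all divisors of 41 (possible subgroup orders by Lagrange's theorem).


Lagrange's theorem: |H| divides |G|
|G| = 41
Divisors of 41: 1, 41

Possible subgroup orders: {1, 41}


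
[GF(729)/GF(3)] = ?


GF(729) = GF(3^6), so the extension degree is 6

[GF(729)/GF(3)] = 6


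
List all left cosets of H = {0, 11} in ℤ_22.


H = {0, 11}, |H| = 2
Number of cosets = |G|/|H| = 22/2 = 11
0 + H = {0, 11}
1 + H = {1, 12}
2 + H = {2, 13}
3 + H = {3, 14}
4 + H = {4, 15}
5 + H = {5, 16}
6 + H = {6, 17}
7 + H = {7, 18}
8 + H = {8, 19}
9 + H = {9, 20}
10 + H = {10, 21}

Cosets: 0+H={0,11}; 1+H={1,12}; 2+H={2,13}; 3+H={3,14}; 4+H={4,15}; 5+H={5,16}; 6+H={6,17}; 7+H={7,18}; 8+H={8,19}; 9+H={9,20}; 10+H={10,21}


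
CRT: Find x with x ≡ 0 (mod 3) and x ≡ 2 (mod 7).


m₁ = 3, m₂ = 7, gcd = 1, so CRT applies. M = m₁·m₂ = 21
Let M₁ = M/m₁ = 7, M₂ = M/m₂ = 3
Find y₁ ≡ M₁⁻¹ (mod m₁): 7⁻¹ ≡ 1 (mod 3)
Find y₂ ≡ M₂⁻¹ (mod m₂): 3⁻¹ ≡ 5 (mod 7)
x = a₁·M₁·y₁ + a₂·M₂·y₂ = 0·7·1 + 2·3·5 = 30
Reduce mod 21: x ≡ 9
Check: 9 mod 3 = 0 ✓, 9 mod 7 = 2 ✓

x ≡ 9 (mod 21)


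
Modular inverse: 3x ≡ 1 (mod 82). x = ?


Use the extended Euclidean algorithm to write 1 = 3·s + 82·t; then s mod 82 is the inverse.
Euclidean algorithm:
  3 = 0·82 + 3
  82 = 27·3 + 1
  3 = 3·1 + 0
gcd(3,82) = 1
Back-substitution gives: 3·(-27) + 82·(1) = 1
So 3⁻¹ ≡ -27 ≡ 55 (mod 82)
Check: 3 × 55 = 165 ≡ 1 (mod 82) ✓

3⁻¹ ≡ 55 (mod 82)


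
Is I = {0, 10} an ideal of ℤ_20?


Check ideal conditions for I = {0, 10} in ℤ_20:
(1) I is an additive subgroup? Yes
(2) For r ∈ ℤ_20 and a ∈ I: r·a ∈ I? Yes

Yes, I is an ideal of ℤ_20


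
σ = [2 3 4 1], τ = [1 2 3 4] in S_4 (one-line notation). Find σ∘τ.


σ∘τ: apply τ first, then σ
1 →τ 1 →σ 2
2 →τ 2 →σ 3
3 →τ 3 →σ 4
4 →τ 4 →σ 1

σ∘τ = [2 3 4 1]


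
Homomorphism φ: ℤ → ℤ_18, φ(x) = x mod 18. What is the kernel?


Kernel = preimage of identity
ker(φ) = {x ∈ ℤ : x ≡ 0 (mod 18)} = 18ℤ = {0, ±18, ±36, ...}

ker(φ) = 18ℤ


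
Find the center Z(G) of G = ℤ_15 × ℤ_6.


Z(G) = {g ∈ G | gx = xg for all x ∈ G}
Direct product of abelian groups is abelian, so Z(G) = G

Z(ℤ_15 × ℤ_6) = ℤ_15 × ℤ_6


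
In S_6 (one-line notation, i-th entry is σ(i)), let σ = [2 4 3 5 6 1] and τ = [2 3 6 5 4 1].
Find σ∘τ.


σ∘τ: apply τ first, then σ
1 →τ 2 →σ 4
2 →τ 3 →σ 3
3 →τ 6 →σ 1
4 →τ 5 →σ 6
5 →τ 4 →σ 5
6 →τ 1 →σ 2

σ∘τ = [4 3 1 6 5 2]


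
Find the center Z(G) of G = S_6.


Z(G) = {g ∈ G | gx = xg for all x ∈ G}
S_n is non-abelian for n ≥ 3; Z(S_6) is trivial

Z(S_6) = {e}


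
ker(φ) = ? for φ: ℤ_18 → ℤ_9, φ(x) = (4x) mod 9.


Kernel = preimage of identity
ker(φ) = {x ∈ ℤ_18 : 4x ≡ 0 (mod 9)}. Since 9 | 18, φ is well-defined. The kernel is the cyclic subgroup ⟨9⟩ of ℤ_18 (order 2), i.e. {0, 9}

ker(φ) = {0, 9}


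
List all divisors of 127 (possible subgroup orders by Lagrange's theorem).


Lagrange's theorem: |H| divides |G|
|G| = 127
Divisors of 127: 1, 127

Possible subgroup orders: {1, 127}


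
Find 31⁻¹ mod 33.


Use the extended Euclidean algorithm to write 1 = 31·s + 33·t; then s mod 33 is the inverse.
Euclidean algorithm:
  31 = 0·33 + 31
  33 = 1·31 + 2
  31 = 15·2 + 1
  2 = 2·1 + 0
gcd(31,33) = 1
Back-substitution gives: 31·(16) + 33·(-15) = 1
So 31⁻¹ ≡ 16 ≡ 16 (mod 33)
Check: 31 × 16 = 496 ≡ 1 (mod 33) ✓

31⁻¹ ≡ 16 (mod 33)


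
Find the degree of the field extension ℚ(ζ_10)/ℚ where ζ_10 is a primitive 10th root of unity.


[ℚ(ζ_n):ℚ] = deg Φ_n(x) = φ(n). Here φ(10) = 4

[ℚ(ζ_10)/ℚ where ζ_10 is a primitive 10th root of unity] = 4


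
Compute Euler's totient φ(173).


Factor n: 173 = 173
φ(n) = n · ∏(1 - 1/p) over distinct primes p | n
φ(173) = 173 · (1 - 1/173) = 172

φ(173) = 172


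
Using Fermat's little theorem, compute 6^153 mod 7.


Fermat's little theorem: if p is prime and gcd(a,p)=1, then a^(p-1) ≡ 1 (mod p)
p = 7 is prime, gcd(6,7) = 1
Reduce exponent: 153 mod 6 = 3
So 6^153 ≡ 6^3 (mod 7)
6^3 mod 7 = 6

6^153 ≡ 6 (mod 7)


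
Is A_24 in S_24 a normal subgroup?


H = A_24 in S_24
A_24 has index 2 in S_24, and every subgroup of index 2 is normal

Yes, normal subgroup


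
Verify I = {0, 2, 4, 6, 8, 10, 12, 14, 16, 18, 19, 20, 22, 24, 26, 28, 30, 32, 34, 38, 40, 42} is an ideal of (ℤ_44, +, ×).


Check ideal conditions for I = {0, 2, 4, 6, 8, 10, 12, 14, 16, 18, 19, 20, 22, 24, 26, 28, 30, 32, 34, 38, 40, 42} in ℤ_44:
(1) I is an additive subgroup? No
(2) For r ∈ ℤ_44 and a ∈ I: r·a ∈ I? No  [counterexample: r=2, a=18, r·a mod 44 = 36 ∉ I]

No, I is not an ideal of ℤ_44


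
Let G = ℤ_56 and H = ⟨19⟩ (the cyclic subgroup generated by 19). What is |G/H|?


|⟨19⟩| = n / gcd(19, 56) = 56 / 1 = 56
H is normal (ℤ_56 is abelian).
|G/H| = |G| / |H| = 56 / 56 = 1

|G/H| = 1


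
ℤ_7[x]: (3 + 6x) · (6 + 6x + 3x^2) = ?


Expand and collect like terms; reduce coefficients mod 7:
x^0: 3·6 = 18 ≡ 4 (mod 7)
x^1: 3·6 + 6·6 = 54 ≡ 5 (mod 7)
x^2: 3·3 + 6·6 = 45 ≡ 3 (mod 7)
x^3: 6·3 = 18 ≡ 4 (mod 7)
Result: 4 + 5x + 3x^2 + 4x^3

f · g = 4 + 5x + 3x^2 + 4x^3


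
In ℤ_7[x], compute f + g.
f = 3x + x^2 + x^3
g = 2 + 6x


Add coefficients mod 7:
x^0: 0 + 2 = 2 (mod 7)
x^1: 3 + 6 = 2 (mod 7)
x^2: 1 + 0 = 1 (mod 7)
x^3: 1 + 0 = 1 (mod 7)
Result: 2 + 2x + x^2 + x^3

f + g = 2 + 2x + x^2 + x^3


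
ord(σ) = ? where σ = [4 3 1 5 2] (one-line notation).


Cycle decomposition: (1 4 5 2 3)
Cycle lengths: 5
Order = lcm(5) = 5

ord(σ) = 5


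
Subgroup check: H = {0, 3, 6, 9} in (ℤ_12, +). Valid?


Subgroup test for H = {0, 3, 6, 9} in (ℤ_12, +):
(1) 0 ∈ H? Yes
(2) Closure: for all a,b ∈ H, (a+b) mod 12 ∈ H? Yes
(3) Inverses: for all a ∈ H, -a mod 12 ∈ H? Yes

Yes, H is a subgroup of ℤ_12


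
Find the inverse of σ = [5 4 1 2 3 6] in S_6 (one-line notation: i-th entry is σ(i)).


To find σ⁻¹, swap domain and range:
σ(1) = 5 → σ⁻¹(5) = 1
σ(2) = 4 → σ⁻¹(4) = 2
σ(3) = 1 → σ⁻¹(1) = 3
σ(4) = 2 → σ⁻¹(2) = 4
σ(5) = 3 → σ⁻¹(3) = 5
σ(6) = 6 → σ⁻¹(6) = 6

σ⁻¹ = [3 4 5 2 1 6]


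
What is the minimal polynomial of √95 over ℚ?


√95 satisfies x² - 95 = 0, irreducible over ℚ since 95 is squarefree

Minimal polynomial: x² - 95


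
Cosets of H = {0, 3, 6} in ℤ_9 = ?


H = {0, 3, 6}, |H| = 3
Number of cosets = |G|/|H| = 9/3 = 3
0 + H = {0, 3, 6}
1 + H = {1, 4, 7}
2 + H = {2, 5, 8}

Cosets: 0+H={0,3,6}; 1+H={1,4,7}; 2+H={2,5,8}


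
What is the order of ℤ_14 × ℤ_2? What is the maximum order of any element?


|ℤ_14 × ℤ_2| = 14 × 2 = 28
Max element order = lcm(14,2) = 14
Cyclic? No (gcd=2)

|ℤ_14×ℤ_2| = 28, max element order = 14


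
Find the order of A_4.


|A_n| = n!/2 (even permutations)
|A_4| = 4!/2 = 24/2 = 12

|A_4| = 12


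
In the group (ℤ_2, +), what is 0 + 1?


Operation: addition mod 2
0 + 1 = (a + b) mod 2 with a = 0, b = 1

0 + 1 = 1


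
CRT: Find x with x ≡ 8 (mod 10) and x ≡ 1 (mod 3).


m₁ = 10, m₂ = 3, gcd = 1, so CRT applies. M = m₁·m₂ = 30
Let M₁ = M/m₁ = 3, M₂ = M/m₂ = 10
Find y₁ ≡ M₁⁻¹ (mod m₁): 3⁻¹ ≡ 7 (mod 10)
Find y₂ ≡ M₂⁻¹ (mod m₂): 10⁻¹ ≡ 1 (mod 3)
x = a₁·M₁·y₁ + a₂·M₂·y₂ = 8·3·7 + 1·10·1 = 178
Reduce mod 30: x ≡ 28
Check: 28 mod 10 = 8 ✓, 28 mod 3 = 1 ✓

x ≡ 28 (mod 30)


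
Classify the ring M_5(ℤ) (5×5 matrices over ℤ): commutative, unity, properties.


Matrix multiplication is non-commutative for n ≥ 2; the identity matrix I is the unity; singular matrices give zero divisors, so not an integral domain
Commutative: No
Integral domain: No
Has unity: Yes

M_5(ℤ) (5×5 matrices over ℤ): Commutative=No, Unity=Yes


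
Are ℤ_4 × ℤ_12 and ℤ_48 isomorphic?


Comparing ℤ_4 × ℤ_12 and ℤ_48:
gcd(4,12) = 4 ≠ 1. Max element order in ℤ_4×ℤ_12 is lcm(4,12) = 12 < 48, so it has no element of order 48

No, ℤ_4 × ℤ_12 ≇ ℤ_48


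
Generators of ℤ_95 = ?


g generates ℤ_n iff gcd(g,n) = 1
Prime factors of 95: 5, 19
Generators are g ∈ {1,...,94} not divisible by any of these primes.
Generators: {1, 2, 3, 4, 6, 7, 8, 9, 11, 12, 13, 14, 16, 17, 18, 21, 22, 23, 24, 26, 27, 28, 29, 31, 32, 33, 34, 36, 37, 39, 41, 42, 43, 44, 46, 47, 48, 49, 51, 52, 53, 54, 56, 58, 59, 61, 62, 63, 64, 66, 67, 68, 69, 71, 72, 73, 74, 77, 78, 79, 81, 82, 83, 84, 86, 87, 88, 89, 91, 92, 93, 94}
Number of generators = φ(95) = 72

Generators of ℤ_95 = {1, 2, 3, 4, 6, 7, 8, 9, 11, 12, 13, 14, 16, 17, 18, 21, 22, 23, 24, 26, 27, 28, 29, 31, 32, 33, 34, 36, 37, 39, 41, 42, 43, 44, 46, 47, 48, 49, 51, 52, 53, 54, 56, 58, 59, 61, 62, 63, 64, 66, 67, 68, 69, 71, 72, 73, 74, 77, 78, 79, 81, 82, 83, 84, 86, 87, 88, 89, 91, 92, 93, 94}


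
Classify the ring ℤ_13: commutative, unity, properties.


ℤ_13 is a commutative ring with unity 1; 13 is prime, so ℤ_13 is a field (hence an integral domain)
Commutative: Yes
Integral domain: Yes
Has unity: Yes

ℤ_13: Commutative=Yes, Unity=Yes


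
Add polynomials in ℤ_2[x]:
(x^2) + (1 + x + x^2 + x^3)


Add coefficients mod 2:
x^0: 0 + 1 = 1 (mod 2)
x^1: 0 + 1 = 1 (mod 2)
x^2: 1 + 1 = 0 (mod 2)
x^3: 0 + 1 = 1 (mod 2)
Result: 1 + x + x^3

f + g = 1 + x + x^3


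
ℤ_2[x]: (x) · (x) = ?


Expand and collect like terms; reduce coefficients mod 2:
x^0: 0·0 = 0 ≡ 0 (mod 2)
x^1: 0·1 + 1·0 = 0 ≡ 0 (mod 2)
x^2: 1·1 = 1 ≡ 1 (mod 2)
Result: x^2

f · g = x^2


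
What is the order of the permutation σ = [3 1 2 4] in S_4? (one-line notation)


Cycle decomposition: (1 3 2)
Cycle lengths: 3
Order = lcm(3) = 3

ord(σ) = 3


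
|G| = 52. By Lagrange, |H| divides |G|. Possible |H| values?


Lagrange's theorem: |H| divides |G|
|G| = 52
Divisors of 52: 1, 2, 4, 13, 26, 52

Possible subgroup orders: {1, 2, 4, 13, 26, 52}


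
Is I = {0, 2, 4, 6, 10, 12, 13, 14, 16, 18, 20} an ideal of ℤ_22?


Check ideal conditions for I = {0, 2, 4, 6, 10, 12, 13, 14, 16, 18, 20} in ℤ_22:
(1) I is an additive subgroup? No
(2) For r ∈ ℤ_22 and a ∈ I: r·a ∈ I? No  [counterexample: r=2, a=4, r·a mod 22 = 8 ∉ I]

No, I is not an ideal of ℤ_22


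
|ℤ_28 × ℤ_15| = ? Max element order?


|ℤ_28 × ℤ_15| = 28 × 15 = 420
Max element order = lcm(28,15) = 420
Cyclic? Yes (gcd=1)

|ℤ_28×ℤ_15| = 420, max element order = 420


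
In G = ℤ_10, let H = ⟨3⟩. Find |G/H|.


|⟨3⟩| = n / gcd(3, 10) = 10 / 1 = 10
H is normal (ℤ_10 is abelian).
|G/H| = |G| / |H| = 10 / 10 = 1

|G/H| = 1


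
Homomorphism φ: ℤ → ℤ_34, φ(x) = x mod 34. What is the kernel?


Kernel = preimage of identity
ker(φ) = {x ∈ ℤ : x ≡ 0 (mod 34)} = 34ℤ = {0, ±34, ±68, ...}

ker(φ) = 34ℤ


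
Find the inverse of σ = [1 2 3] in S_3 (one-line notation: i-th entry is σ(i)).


To find σ⁻¹, swap domain and range:
σ(1) = 1 → σ⁻¹(1) = 1
σ(2) = 2 → σ⁻¹(2) = 2
σ(3) = 3 → σ⁻¹(3) = 3

σ⁻¹ = [1 2 3]


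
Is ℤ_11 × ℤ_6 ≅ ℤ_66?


Comparing ℤ_11 × ℤ_6 and ℤ_66:
gcd(11,6) = 1, so ℤ_11 × ℤ_6 ≅ ℤ_66 (CRT)

Yes, ℤ_11 × ℤ_6 ≅ ℤ_66


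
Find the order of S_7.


|S_n| = n! (number of permutations of n symbols)
|S_7| = 7! = 5040

|S_7| = 5040


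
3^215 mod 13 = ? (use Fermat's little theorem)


Fermat's little theorem: if p is prime and gcd(a,p)=1, then a^(p-1) ≡ 1 (mod p)
p = 13 is prime, gcd(3,13) = 1
Reduce exponent: 215 mod 12 = 11
So 3^215 ≡ 3^11 (mod 13)
3^11 mod 13 = 9

3^215 ≡ 9 (mod 13)


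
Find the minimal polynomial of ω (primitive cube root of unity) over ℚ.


ω satisfies x² + x + 1 = 0 (the cyclotomic polynomial Φ₃)

Minimal polynomial: x² + x + 1


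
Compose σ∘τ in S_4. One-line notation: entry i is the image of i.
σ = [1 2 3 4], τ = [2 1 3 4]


σ∘τ: apply τ first, then σ
1 →τ 2 →σ 2
2 →τ 1 →σ 1
3 →τ 3 →σ 3
4 →τ 4 →σ 4

σ∘τ = [2 1 3 4]


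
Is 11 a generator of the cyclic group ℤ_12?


g generates ℤ_n iff gcd(g, n) = 1
gcd(11, 12) = 1
Since gcd = 1, 11 is a generator.

Yes, 11 generates ℤ_12


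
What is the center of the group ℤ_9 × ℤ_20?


Z(G) = {g ∈ G | gx = xg for all x ∈ G}
Direct product of abelian groups is abelian, so Z(G) = G

Z(ℤ_9 × ℤ_20) = ℤ_9 × ℤ_20


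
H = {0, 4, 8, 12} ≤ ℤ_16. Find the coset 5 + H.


5 + H = {5 + h (mod 16) : h ∈ H}
5+0=5, 5+4=9, 5+8=13, 5+12=1
5 + H = {1, 5, 9, 13} = 1 + H

5 + H = {1, 5, 9, 13}


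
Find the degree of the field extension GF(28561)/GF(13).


GF(28561) = GF(13^4), so the extension degree is 4

[GF(28561)/GF(13)] = 4


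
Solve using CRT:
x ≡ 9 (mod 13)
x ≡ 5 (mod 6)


m₁ = 13, m₂ = 6, gcd = 1, so CRT applies. M = m₁·m₂ = 78
Let M₁ = M/m₁ = 6, M₂ = M/m₂ = 13
Find y₁ ≡ M₁⁻¹ (mod m₁): 6⁻¹ ≡ 11 (mod 13)
Find y₂ ≡ M₂⁻¹ (mod m₂): 13⁻¹ ≡ 1 (mod 6)
x = a₁·M₁·y₁ + a₂·M₂·y₂ = 9·6·11 + 5·13·1 = 659
Reduce mod 78: x ≡ 35
Check: 35 mod 13 = 9 ✓, 35 mod 6 = 5 ✓

x ≡ 35 (mod 78)


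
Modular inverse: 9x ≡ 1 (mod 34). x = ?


Use the extended Euclidean algorithm to write 1 = 9·s + 34·t; then s mod 34 is the inverse.
Euclidean algorithm:
  9 = 0·34 + 9
  34 = 3·9 + 7
  9 = 1·7 + 2
  7 = 3·2 + 1
  2 = 2·1 + 0
gcd(9,34) = 1
Back-substitution gives: 9·(-15) + 34·(4) = 1
So 9⁻¹ ≡ -15 ≡ 19 (mod 34)
Check: 9 × 19 = 171 ≡ 1 (mod 34) ✓

9⁻¹ ≡ 19 (mod 34)


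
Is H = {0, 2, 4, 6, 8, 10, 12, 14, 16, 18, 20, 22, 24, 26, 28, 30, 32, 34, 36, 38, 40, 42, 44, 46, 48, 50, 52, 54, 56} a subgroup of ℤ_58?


Subgroup test for H = {0, 2, 4, 6, 8, 10, 12, 14, 16, 18, 20, 22, 24, 26, 28, 30, 32, 34, 36, 38, 40, 42, 44, 46, 48, 50, 52, 54, 56} in (ℤ_58, +):
(1) 0 ∈ H? Yes
(2) Closure: for all a,b ∈ H, (a+b) mod 58 ∈ H? Yes
(3) Inverses: for all a ∈ H, -a mod 58 ∈ H? Yes

Yes, H is a subgroup of ℤ_58


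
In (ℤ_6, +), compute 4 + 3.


Operation: addition mod 6
4 + 3 = (a + b) mod 6 with a = 4, b = 3

4 + 3 = 1


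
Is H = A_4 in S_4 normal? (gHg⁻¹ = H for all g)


H = A_4 in S_4
A_4 has index 2 in S_4, and every subgroup of index 2 is normal

Yes, normal subgroup


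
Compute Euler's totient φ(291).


Factor n: 291 = 3 × 97
φ(n) = n · ∏(1 - 1/p) over distinct primes p | n
φ(291) = 291 · (1 - 1/3) · (1 - 1/97) = 192

φ(291) = 192


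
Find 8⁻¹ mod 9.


Use the extended Euclidean algorithm to write 1 = 8·s + 9·t; then s mod 9 is the inverse.
Euclidean algorithm:
  8 = 0·9 + 8
  9 = 1·8 + 1
  8 = 8·1 + 0
gcd(8,9) = 1
Back-substitution gives: 8·(-1) + 9·(1) = 1
So 8⁻¹ ≡ -1 ≡ 8 (mod 9)
Check: 8 × 8 = 64 ≡ 1 (mod 9) ✓

8⁻¹ ≡ 8 (mod 9)


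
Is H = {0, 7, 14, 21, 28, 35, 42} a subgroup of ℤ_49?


Subgroup test for H = {0, 7, 14, 21, 28, 35, 42} in (ℤ_49, +):
(1) 0 ∈ H? Yes
(2) Closure: for all a,b ∈ H, (a+b) mod 49 ∈ H? Yes
(3) Inverses: for all a ∈ H, -a mod 49 ∈ H? Yes

Yes, H is a subgroup of ℤ_49


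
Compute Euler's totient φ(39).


Factor n: 39 = 3 × 13
φ(n) = n · ∏(1 - 1/p) over distinct primes p | n
φ(39) = 39 · (1 - 1/3) · (1 - 1/13) = 24

φ(39) = 24


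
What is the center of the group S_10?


Z(G) = {g ∈ G | gx = xg for all x ∈ G}
S_n is non-abelian for n ≥ 3; Z(S_10) is trivial

Z(S_10) = {e}


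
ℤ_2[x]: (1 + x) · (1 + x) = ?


Expand and collect like terms; reduce coefficients mod 2:
x^0: 1·1 = 1 ≡ 1 (mod 2)
x^1: 1·1 + 1·1 = 2 ≡ 0 (mod 2)
x^2: 1·1 = 1 ≡ 1 (mod 2)
Result: 1 + x^2

f · g = 1 + x^2


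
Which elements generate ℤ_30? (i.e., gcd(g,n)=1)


g generates ℤ_n iff gcd(g,n) = 1
Prime factors of 30: 2, 3, 5
Generators are g ∈ {1,...,29} not divisible by any of these primes.
Generators: {1, 7, 11, 13, 17, 19, 23, 29}
Number of generators = φ(30) = 8

Generators of ℤ_30 = {1, 7, 11, 13, 17, 19, 23, 29}


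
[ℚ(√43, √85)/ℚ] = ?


[ℚ(√43,√85):ℚ] = [ℚ(√43,√85):ℚ(√43)]·[ℚ(√43):ℚ] = 2·2 = 4

[ℚ(√43, √85)/ℚ] = 4


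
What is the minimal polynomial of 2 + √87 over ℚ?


Let α = 2 + √87. Then α - 2 = √87, so (α - 2)² = 87, giving α² - 4α - 83 = 0. Degree 2 and α ∉ ℚ, so this is the minimal polynomial.

Minimal polynomial: x² - 4x - 83


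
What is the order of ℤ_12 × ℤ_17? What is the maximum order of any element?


|ℤ_12 × ℤ_17| = 12 × 17 = 204
Max element order = lcm(12,17) = 204
Cyclic? Yes (gcd=1)

|ℤ_12×ℤ_17| = 204, max element order = 204


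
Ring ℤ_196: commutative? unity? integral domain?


ℤ_196 is a commutative ring with unity 1; 196 = 2×98 is composite, so 2·98 ≡ 0 gives zero divisors (not an integral domain)
Commutative: Yes
Integral domain: No
Has unity: Yes

ℤ_196: Commutative=Yes, Unity=Yes


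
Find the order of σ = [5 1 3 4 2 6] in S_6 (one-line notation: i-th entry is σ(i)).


Cycle decomposition: (1 5 2)
Cycle lengths: 3
Order = lcm(3) = 3

ord(σ) = 3


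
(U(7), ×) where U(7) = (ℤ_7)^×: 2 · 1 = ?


Operation: multiplication mod 7
2 · 1 = (a × b) mod 7 with a = 2, b = 1

2 · 1 = 2


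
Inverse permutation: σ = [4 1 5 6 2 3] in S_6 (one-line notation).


To find σ⁻¹, swap domain and range:
σ(1) = 4 → σ⁻¹(4) = 1
σ(2) = 1 → σ⁻¹(1) = 2
σ(3) = 5 → σ⁻¹(5) = 3
σ(4) = 6 → σ⁻¹(6) = 4
σ(5) = 2 → σ⁻¹(2) = 5
σ(6) = 3 → σ⁻¹(3) = 6

σ⁻¹ = [2 5 6 1 3 4]


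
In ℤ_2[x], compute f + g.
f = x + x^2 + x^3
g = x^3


Add coefficients mod 2:
x^0: 0 + 0 = 0 (mod 2)
x^1: 1 + 0 = 1 (mod 2)
x^2: 1 + 0 = 1 (mod 2)
x^3: 1 + 1 = 0 (mod 2)
Result: x + x^2

f + g = x + x^2


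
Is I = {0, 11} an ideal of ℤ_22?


Check ideal conditions for I = {0, 11} in ℤ_22:
(1) I is an additive subgroup? Yes
(2) For r ∈ ℤ_22 and a ∈ I: r·a ∈ I? Yes

Yes, I is an ideal of ℤ_22


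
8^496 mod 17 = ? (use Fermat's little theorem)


Fermat's little theorem: if p is prime and gcd(a,p)=1, then a^(p-1) ≡ 1 (mod p)
p = 17 is prime, gcd(8,17) = 1
Reduce exponent: 496 mod 16 = 0
So 8^496 ≡ 8^0 (mod 17)
8^0 = 1

8^496 ≡ 1 (mod 17)


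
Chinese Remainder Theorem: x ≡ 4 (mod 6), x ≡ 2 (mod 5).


m₁ = 6, m₂ = 5, gcd = 1, so CRT applies. M = m₁·m₂ = 30
Let M₁ = M/m₁ = 5, M₂ = M/m₂ = 6
Find y₁ ≡ M₁⁻¹ (mod m₁): 5⁻¹ ≡ 5 (mod 6)
Find y₂ ≡ M₂⁻¹ (mod m₂): 6⁻¹ ≡ 1 (mod 5)
x = a₁·M₁·y₁ + a₂·M₂·y₂ = 4·5·5 + 2·6·1 = 112
Reduce mod 30: x ≡ 22
Check: 22 mod 6 = 4 ✓, 22 mod 5 = 2 ✓

x ≡ 22 (mod 30)


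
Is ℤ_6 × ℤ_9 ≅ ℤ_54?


Comparing ℤ_6 × ℤ_9 and ℤ_54:
gcd(6,9) = 3 ≠ 1. Max element order in ℤ_6×ℤ_9 is lcm(6,9) = 18 < 54, so it has no element of order 54

No, ℤ_6 × ℤ_9 ≇ ℤ_54


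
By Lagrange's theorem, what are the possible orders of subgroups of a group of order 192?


Lagrange's theorem: |H| divides |G|
|G| = 192
Divisors of 192: 1, 2, 3, 4, 6, 8, 12, 16, 24, 32, 48, 64, 96, 192

Possible subgroup orders: {1, 2, 3, 4, 6, 8, 12, 16, 24, 32, 48, 64, 96, 192}


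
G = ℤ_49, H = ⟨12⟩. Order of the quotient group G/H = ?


|⟨12⟩| = n / gcd(12, 49) = 49 / 1 = 49
H is normal (ℤ_49 is abelian).
|G/H| = |G| / |H| = 49 / 49 = 1

|G/H| = 1


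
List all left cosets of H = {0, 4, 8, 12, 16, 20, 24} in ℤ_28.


H = {0, 4, 8, 12, 16, 20, 24}, |H| = 7
Number of cosets = |G|/|H| = 28/7 = 4
0 + H = {0, 4, 8, 12, 16, 20, 24}
1 + H = {1, 5, 9, 13, 17, 21, 25}
2 + H = {2, 6, 10, 14, 18, 22, 26}
3 + H = {3, 7, 11, 15, 19, 23, 27}

Cosets: 0+H={0,4,8,12,16,20,24}; 1+H={1,5,9,13,17,21,25}; 2+H={2,6,10,14,18,22,26}; 3+H={3,7,11,15,19,23,27}


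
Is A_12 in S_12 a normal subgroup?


H = A_12 in S_12
A_12 has index 2 in S_12, and every subgroup of index 2 is normal

Yes, normal subgroup


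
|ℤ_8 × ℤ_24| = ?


|A × B| = |A| · |B|
|ℤ_8 × ℤ_24| = 8 × 24 = 192

|ℤ_8 × ℤ_24| = 192


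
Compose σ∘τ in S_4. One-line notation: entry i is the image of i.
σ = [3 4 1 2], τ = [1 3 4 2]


σ∘τ: apply τ first, then σ
1 →τ 1 →σ 3
2 →τ 3 →σ 1
3 →τ 4 →σ 2
4 →τ 2 →σ 4

σ∘τ = [3 1 2 4]


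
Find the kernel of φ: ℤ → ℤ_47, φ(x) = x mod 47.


Kernel = preimage of identity
ker(φ) = {x ∈ ℤ : x ≡ 0 (mod 47)} = 47ℤ = {0, ±47, ±94, ...}

ker(φ) = 47ℤ


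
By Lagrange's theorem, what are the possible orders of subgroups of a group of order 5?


Lagrange's theorem: |H| divides |G|
|G| = 5
Divisors of 5: 1, 5

Possible subgroup orders: {1, 5}


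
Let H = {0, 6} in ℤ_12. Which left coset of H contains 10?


10 + H = {10 + h (mod 12) : h ∈ H}
10+0=10, 10+6=4
10 + H = {4, 10} = 4 + H

10 + H = {4, 10}


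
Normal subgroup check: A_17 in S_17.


H = A_17 in S_17
A_17 has index 2 in S_17, and every subgroup of index 2 is normal

Yes, normal subgroup


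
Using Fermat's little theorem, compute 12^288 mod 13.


Fermat's little theorem: if p is prime and gcd(a,p)=1, then a^(p-1) ≡ 1 (mod p)
p = 13 is prime, gcd(12,13) = 1
Reduce exponent: 288 mod 12 = 0
So 12^288 ≡ 12^0 (mod 13)
12^0 = 1

12^288 ≡ 1 (mod 13)


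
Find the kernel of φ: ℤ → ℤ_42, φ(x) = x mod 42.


Kernel = preimage of identity
ker(φ) = {x ∈ ℤ : x ≡ 0 (mod 42)} = 42ℤ = {0, ±42, ±84, ...}

ker(φ) = 42ℤ


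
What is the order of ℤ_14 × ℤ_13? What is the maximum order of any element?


|ℤ_14 × ℤ_13| = 14 × 13 = 182
Max element order = lcm(14,13) = 182
Cyclic? Yes (gcd=1)

|ℤ_14×ℤ_13| = 182, max element order = 182


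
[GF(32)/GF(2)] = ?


GF(32) = GF(2^5), so the extension degree is 5

[GF(32)/GF(2)] = 5


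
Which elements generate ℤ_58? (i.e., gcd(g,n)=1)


g generates ℤ_n iff gcd(g,n) = 1
Prime factors of 58: 2, 29
Generators are g ∈ {1,...,57} not divisible by any of these primes.
Generators: {1, 3, 5, 7, 9, 11, 13, 15, 17, 19, 21, 23, 25, 27, 31, 33, 35, 37, 39, 41, 43, 45, 47, 49, 51, 53, 55, 57}
Number of generators = φ(58) = 28

Generators of ℤ_58 = {1, 3, 5, 7, 9, 11, 13, 15, 17, 19, 21, 23, 25, 27, 31, 33, 35, 37, 39, 41, 43, 45, 47, 49, 51, 53, 55, 57}


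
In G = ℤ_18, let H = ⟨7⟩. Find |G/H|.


|⟨7⟩| = n / gcd(7, 18) = 18 / 1 = 18
H is normal (ℤ_18 is abelian).
|G/H| = |G| / |H| = 18 / 18 = 1

|G/H| = 1


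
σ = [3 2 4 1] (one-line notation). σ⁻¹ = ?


To find σ⁻¹, swap domain and range:
σ(1) = 3 → σ⁻¹(3) = 1
σ(2) = 2 → σ⁻¹(2) = 2
σ(3) = 4 → σ⁻¹(4) = 3
σ(4) = 1 → σ⁻¹(1) = 4

σ⁻¹ = [4 2 1 3]


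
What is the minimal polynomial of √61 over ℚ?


√61 satisfies x² - 61 = 0, irreducible over ℚ since 61 is squarefree

Minimal polynomial: x² - 61


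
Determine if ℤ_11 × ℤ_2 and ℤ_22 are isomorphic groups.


Comparing ℤ_11 × ℤ_2 and ℤ_22:
gcd(11,2) = 1, so ℤ_11 × ℤ_2 ≅ ℤ_22 (CRT)

Yes, ℤ_11 × ℤ_2 ≅ ℤ_22


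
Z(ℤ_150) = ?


Z(G) = {g ∈ G | gx = xg for all x ∈ G}
ℤ_150 is abelian, so Z(G) = G

Z(ℤ_150) = ℤ_150


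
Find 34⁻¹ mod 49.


Use the extended Euclidean algorithm to write 1 = 34·s + 49·t; then s mod 49 is the inverse.
Euclidean algorithm:
  34 = 0·49 + 34
  49 = 1·34 + 15
  34 = 2·15 + 4
  15 = 3·4 + 3
  4 = 1·3 + 1
  3 = 3·1 + 0
gcd(34,49) = 1
Back-substitution gives: 34·(13) + 49·(-9) = 1
So 34⁻¹ ≡ 13 ≡ 13 (mod 49)
Check: 34 × 13 = 442 ≡ 1 (mod 49) ✓

34⁻¹ ≡ 13 (mod 49)


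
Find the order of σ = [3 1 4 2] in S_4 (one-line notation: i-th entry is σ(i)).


Cycle decomposition: (1 3 4 2)
Cycle lengths: 4
Order = lcm(4) = 4

ord(σ) = 4


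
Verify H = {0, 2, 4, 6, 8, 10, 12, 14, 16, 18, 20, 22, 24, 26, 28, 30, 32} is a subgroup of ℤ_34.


Subgroup test for H = {0, 2, 4, 6, 8, 10, 12, 14, 16, 18, 20, 22, 24, 26, 28, 30, 32} in (ℤ_34, +):
(1) 0 ∈ H? Yes
(2) Closure: for all a,b ∈ H, (a+b) mod 34 ∈ H? Yes
(3) Inverses: for all a ∈ H, -a mod 34 ∈ H? Yes

Yes, H is a subgroup of ℤ_34


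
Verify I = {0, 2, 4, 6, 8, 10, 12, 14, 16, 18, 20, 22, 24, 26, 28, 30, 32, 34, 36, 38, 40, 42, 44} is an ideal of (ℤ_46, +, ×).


Check ideal conditions for I = {0, 2, 4, 6, 8, 10, 12, 14, 16, 18, 20, 22, 24, 26, 28, 30, 32, 34, 36, 38, 40, 42, 44} in ℤ_46:
(1) I is an additive subgroup? Yes
(2) For r ∈ ℤ_46 and a ∈ I: r·a ∈ I? Yes

Yes, I is an ideal of ℤ_46


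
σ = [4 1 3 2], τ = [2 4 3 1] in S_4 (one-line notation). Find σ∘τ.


σ∘τ: apply τ first, then σ
1 →τ 2 →σ 1
2 →τ 4 →σ 2
3 →τ 3 →σ 3
4 →τ 1 →σ 4

σ∘τ = [1 2 3 4]


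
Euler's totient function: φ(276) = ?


Factor n: 276 = 2^2 × 3 × 23
φ(n) = n · ∏(1 - 1/p) over distinct primes p | n
φ(276) = 276 · (1 - 1/2) · (1 - 1/3) · (1 - 1/23) = 88

φ(276) = 88


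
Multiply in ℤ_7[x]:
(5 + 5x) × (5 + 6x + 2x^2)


Expand and collect like terms; reduce coefficients mod 7:
x^0: 5·5 = 25 ≡ 4 (mod 7)
x^1: 5·6 + 5·5 = 55 ≡ 6 (mod 7)
x^2: 5·2 + 5·6 = 40 ≡ 5 (mod 7)
x^3: 5·2 = 10 ≡ 3 (mod 7)
Result: 4 + 6x + 5x^2 + 3x^3

f · g = 4 + 6x + 5x^2 + 3x^3


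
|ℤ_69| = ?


ℤ_n has n elements.

|ℤ_69| = 69


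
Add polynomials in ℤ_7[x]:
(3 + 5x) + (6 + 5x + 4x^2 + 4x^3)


Add coefficients mod 7:
x^0: 3 + 6 = 2 (mod 7)
x^1: 5 + 5 = 3 (mod 7)
x^2: 0 + 4 = 4 (mod 7)
x^3: 0 + 4 = 4 (mod 7)
Result: 2 + 3x + 4x^2 + 4x^3

f + g = 2 + 3x + 4x^2 + 4x^3


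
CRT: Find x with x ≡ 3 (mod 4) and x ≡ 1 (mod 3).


m₁ = 4, m₂ = 3, gcd = 1, so CRT applies. M = m₁·m₂ = 12
Let M₁ = M/m₁ = 3, M₂ = M/m₂ = 4
Find y₁ ≡ M₁⁻¹ (mod m₁): 3⁻¹ ≡ 3 (mod 4)
Find y₂ ≡ M₂⁻¹ (mod m₂): 4⁻¹ ≡ 1 (mod 3)
x = a₁·M₁·y₁ + a₂·M₂·y₂ = 3·3·3 + 1·4·1 = 31
Reduce mod 12: x ≡ 7
Check: 7 mod 4 = 3 ✓, 7 mod 3 = 1 ✓

x ≡ 7 (mod 12)


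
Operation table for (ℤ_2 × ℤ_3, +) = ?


Elements: {(0,0), (0,1), (0,2), (1,0), (1,1), (1,2)}
Operation: componentwise addition mod (2, 3)
Entry (a, b) = ((a₁+b₁) mod 2, (a₂+b₂) mod 3)

Cayley table:
      | (0,0) | (0,1) | (0,2) | (1,0) | (1,1) | (1,2)
(0,0) | (0,0) | (0,1) | (0,2) | (1,0) | (1,1) | (1,2)
(0,1) | (0,1) | (0,2) | (0,0) | (1,1) | (1,2) | (1,0)
(0,2) | (0,2) | (0,0) | (0,1) | (1,2) | (1,0) | (1,1)
(1,0) | (1,0) | (1,1) | (1,2) | (0,0) | (0,1) | (0,2)
(1,1) | (1,1) | (1,2) | (1,0) | (0,1) | (0,2) | (0,0)
(1,2) | (1,2) | (1,0) | (1,1) | (0,2) | (0,0) | (0,1)


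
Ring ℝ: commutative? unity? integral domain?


ℝ is a field: commutative, has unity, every nonzero element is a unit (hence an integral domain)
Commutative: Yes
Integral domain: Yes
Has unity: Yes

ℝ: Commutative=Yes, Unity=Yes


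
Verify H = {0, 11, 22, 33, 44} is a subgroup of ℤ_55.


Subgroup test for H = {0, 11, 22, 33, 44} in (ℤ_55, +):
(1) 0 ∈ H? Yes
(2) Closure: for all a,b ∈ H, (a+b) mod 55 ∈ H? Yes
(3) Inverses: for all a ∈ H, -a mod 55 ∈ H? Yes

Yes, H is a subgroup of ℤ_55


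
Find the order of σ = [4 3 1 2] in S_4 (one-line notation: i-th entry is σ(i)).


Cycle decomposition: (1 4 2 3)
Cycle lengths: 4
Order = lcm(4) = 4

ord(σ) = 4


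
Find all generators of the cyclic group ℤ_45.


g generates ℤ_n iff gcd(g,n) = 1
Prime factors of 45: 3, 5
Generators are g ∈ {1,...,44} not divisible by any of these primes.
Generators: {1, 2, 4, 7, 8, 11, 13, 14, 16, 17, 19, 22, 23, 26, 28, 29, 31, 32, 34, 37, 38, 41, 43, 44}
Number of generators = φ(45) = 24

Generators of ℤ_45 = {1, 2, 4, 7, 8, 11, 13, 14, 16, 17, 19, 22, 23, 26, 28, 29, 31, 32, 34, 37, 38, 41, 43, 44}


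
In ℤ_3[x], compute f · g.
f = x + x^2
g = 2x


Expand and collect like terms; reduce coefficients mod 3:
x^0: 0·0 = 0 ≡ 0 (mod 3)
x^1: 0·2 + 1·0 = 0 ≡ 0 (mod 3)
x^2: 1·2 + 1·0 = 2 ≡ 2 (mod 3)
x^3: 1·2 = 2 ≡ 2 (mod 3)
Result: 2x^2 + 2x^3

f · g = 2x^2 + 2x^3


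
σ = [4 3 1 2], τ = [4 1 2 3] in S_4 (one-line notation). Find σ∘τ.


σ∘τ: apply τ first, then σ
1 →τ 4 →σ 2
2 →τ 1 →σ 4
3 →τ 2 →σ 3
4 →τ 3 →σ 1

σ∘τ = [2 4 3 1]


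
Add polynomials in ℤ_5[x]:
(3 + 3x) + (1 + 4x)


Add coefficients mod 5:
x^0: 3 + 1 = 4 (mod 5)
x^1: 3 + 4 = 2 (mod 5)
Result: 4 + 2x

f + g = 4 + 2x


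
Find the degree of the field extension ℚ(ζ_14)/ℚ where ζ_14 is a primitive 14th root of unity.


[ℚ(ζ_n):ℚ] = deg Φ_n(x) = φ(n). Here φ(14) = 6

[ℚ(ζ_14)/ℚ where ζ_14 is a primitive 14th root of unity] = 6


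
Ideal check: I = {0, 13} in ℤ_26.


Check ideal conditions for I = {0, 13} in ℤ_26:
(1) I is an additive subgroup? Yes
(2) For r ∈ ℤ_26 and a ∈ I: r·a ∈ I? Yes

Yes, I is an ideal of ℤ_26


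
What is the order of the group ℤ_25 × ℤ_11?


|A × B| = |A| · |B|
|ℤ_25 × ℤ_11| = 25 × 11 = 275

|ℤ_25 × ℤ_11| = 275


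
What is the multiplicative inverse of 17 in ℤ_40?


Use the extended Euclidean algorithm to write 1 = 17·s + 40·t; then s mod 40 is the inverse.
Euclidean algorithm:
  17 = 0·40 + 17
  40 = 2·17 + 6
  17 = 2·6 + 5
  6 = 1·5 + 1
  5 = 5·1 + 0
gcd(17,40) = 1
Back-substitution gives: 17·(-7) + 40·(3) = 1
So 17⁻¹ ≡ -7 ≡ 33 (mod 40)
Check: 17 × 33 = 561 ≡ 1 (mod 40) ✓

17⁻¹ ≡ 33 (mod 40)


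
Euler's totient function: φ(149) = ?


Factor n: 149 = 149
φ(n) = n · ∏(1 - 1/p) over distinct primes p | n
φ(149) = 149 · (1 - 1/149) = 148

φ(149) = 148


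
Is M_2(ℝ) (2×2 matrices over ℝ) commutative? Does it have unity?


Matrix multiplication is non-commutative for n ≥ 2; the identity matrix I is the unity; singular matrices give zero divisors, so not an integral domain
Commutative: No
Integral domain: No
Has unity: Yes

M_2(ℝ) (2×2 matrices over ℝ): Commutative=No, Unity=Yes


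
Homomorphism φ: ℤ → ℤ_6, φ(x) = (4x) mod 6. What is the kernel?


Kernel = preimage of identity
ker(φ) = {x ∈ ℤ : 4x ≡ 0 (mod 6)}. gcd(4,6) = 2, so 4x ≡ 0 (mod 6) ⟺ x ≡ 0 (mod 6/2 = 3). Hence ker(φ) = 3ℤ

ker(φ) = 3ℤ


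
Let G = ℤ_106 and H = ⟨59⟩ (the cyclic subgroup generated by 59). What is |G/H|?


|⟨59⟩| = n / gcd(59, 106) = 106 / 1 = 106
H is normal (ℤ_106 is abelian).
|G/H| = |G| / |H| = 106 / 106 = 1

|G/H| = 1


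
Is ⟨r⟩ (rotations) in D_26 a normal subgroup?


H = ⟨r⟩ (rotations) in D_26
The rotation subgroup ⟨r⟩ has index 2 in D_26, so it is normal

Yes, normal subgroup


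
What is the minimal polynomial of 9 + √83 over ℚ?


Let α = 9 + √83. Then α - 9 = √83, so (α - 9)² = 83, giving α² - 18α - 2 = 0. Degree 2 and α ∉ ℚ, so this is the minimal polynomial.

Minimal polynomial: x² - 18x - 2


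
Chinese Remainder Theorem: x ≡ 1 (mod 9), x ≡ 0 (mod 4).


m₁ = 9, m₂ = 4, gcd = 1, so CRT applies. M = m₁·m₂ = 36
Let M₁ = M/m₁ = 4, M₂ = M/m₂ = 9
Find y₁ ≡ M₁⁻¹ (mod m₁): 4⁻¹ ≡ 7 (mod 9)
Find y₂ ≡ M₂⁻¹ (mod m₂): 9⁻¹ ≡ 1 (mod 4)
x = a₁·M₁·y₁ + a₂·M₂·y₂ = 1·4·7 + 0·9·1 = 28
Reduce mod 36: x ≡ 28
Check: 28 mod 9 = 1 ✓, 28 mod 4 = 0 ✓

x ≡ 28 (mod 36)


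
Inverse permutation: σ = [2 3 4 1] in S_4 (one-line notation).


To find σ⁻¹, swap domain and range:
σ(1) = 2 → σ⁻¹(2) = 1
σ(2) = 3 → σ⁻¹(3) = 2
σ(3) = 4 → σ⁻¹(4) = 3
σ(4) = 1 → σ⁻¹(1) = 4

σ⁻¹ = [4 1 2 3]


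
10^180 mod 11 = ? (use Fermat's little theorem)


Fermat's little theorem: if p is prime and gcd(a,p)=1, then a^(p-1) ≡ 1 (mod p)
p = 11 is prime, gcd(10,11) = 1
Reduce exponent: 180 mod 10 = 0
So 10^180 ≡ 10^0 (mod 11)
10^0 = 1

10^180 ≡ 1 (mod 11)


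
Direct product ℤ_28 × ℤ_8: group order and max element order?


|ℤ_28 × ℤ_8| = 28 × 8 = 224
Max element order = lcm(28,8) = 56
Cyclic? No (gcd=4)

|ℤ_28×ℤ_8| = 224, max element order = 56


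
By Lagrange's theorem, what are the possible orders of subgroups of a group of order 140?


Lagrange's theorem: |H| divides |G|
|G| = 140
Divisors of 140: 1, 2, 4, 5, 7, 10, 14, 20, 28, 35, 70, 140

Possible subgroup orders: {1, 2, 4, 5, 7, 10, 14, 20, 28, 35, 70, 140}


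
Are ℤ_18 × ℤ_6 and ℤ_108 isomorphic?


Comparing ℤ_18 × ℤ_6 and ℤ_108:
gcd(18,6) = 6 ≠ 1. Max element order in ℤ_18×ℤ_6 is lcm(18,6) = 18 < 108, so it has no element of order 108

No, ℤ_18 × ℤ_6 ≇ ℤ_108


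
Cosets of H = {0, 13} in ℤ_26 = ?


H = {0, 13}, |H| = 2
Number of cosets = |G|/|H| = 26/2 = 13
0 + H = {0, 13}
1 + H = {1, 14}
2 + H = {2, 15}
3 + H = {3, 16}
4 + H = {4, 17}
5 + H = {5, 18}
6 + H = {6, 19}
7 + H = {7, 20}
8 + H = {8, 21}
9 + H = {9, 22}
10 + H = {10, 23}
11 + H = {11, 24}
12 + H = {12, 25}

Cosets: 0+H={0,13}; 1+H={1,14}; 2+H={2,15}; 3+H={3,16}; 4+H={4,17}; 5+H={5,18}; 6+H={6,19}; 7+H={7,20}; 8+H={8,21}; 9+H={9,22}; 10+H={10,23}; 11+H={11,24}; 12+H={12,25}


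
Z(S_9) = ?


Z(G) = {g ∈ G | gx = xg for all x ∈ G}
S_n is non-abelian for n ≥ 3; Z(S_9) is trivial

Z(S_9) = {e}


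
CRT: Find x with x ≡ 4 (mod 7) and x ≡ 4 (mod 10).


m₁ = 7, m₂ = 10, gcd = 1, so CRT applies. M = m₁·m₂ = 70
Let M₁ = M/m₁ = 10, M₂ = M/m₂ = 7
Find y₁ ≡ M₁⁻¹ (mod m₁): 10⁻¹ ≡ 5 (mod 7)
Find y₂ ≡ M₂⁻¹ (mod m₂): 7⁻¹ ≡ 3 (mod 10)
x = a₁·M₁·y₁ + a₂·M₂·y₂ = 4·10·5 + 4·7·3 = 284
Reduce mod 70: x ≡ 4
Check: 4 mod 7 = 4 ✓, 4 mod 10 = 4 ✓

x ≡ 4 (mod 70)


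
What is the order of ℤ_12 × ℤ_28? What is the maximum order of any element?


|ℤ_12 × ℤ_28| = 12 × 28 = 336
Max element order = lcm(12,28) = 84
Cyclic? No (gcd=4)

|ℤ_12×ℤ_28| = 336, max element order = 84


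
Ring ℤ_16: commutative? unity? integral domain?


ℤ_16 is a commutative ring with unity 1; 16 = 2×8 is composite, so 2·8 ≡ 0 gives zero divisors (not an integral domain)
Commutative: Yes
Integral domain: No
Has unity: Yes

ℤ_16: Commutative=Yes, Unity=Yes


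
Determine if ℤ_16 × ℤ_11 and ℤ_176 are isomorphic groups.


Comparing ℤ_16 × ℤ_11 and ℤ_176:
gcd(16,11) = 1, so ℤ_16 × ℤ_11 ≅ ℤ_176 (CRT)

Yes, ℤ_16 × ℤ_11 ≅ ℤ_176


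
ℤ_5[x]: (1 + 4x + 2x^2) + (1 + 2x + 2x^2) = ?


Add coefficients mod 5:
x^0: 1 + 1 = 2 (mod 5)
x^1: 4 + 2 = 1 (mod 5)
x^2: 2 + 2 = 4 (mod 5)
Result: 2 + x + 4x^2

f + g = 2 + x + 4x^2


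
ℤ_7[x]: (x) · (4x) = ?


Expand and collect like terms; reduce coefficients mod 7:
x^0: 0·0 = 0 ≡ 0 (mod 7)
x^1: 0·4 + 1·0 = 0 ≡ 0 (mod 7)
x^2: 1·4 = 4 ≡ 4 (mod 7)
Result: 4x^2

f · g = 4x^2


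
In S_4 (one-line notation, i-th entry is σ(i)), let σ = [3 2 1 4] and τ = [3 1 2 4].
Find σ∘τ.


σ∘τ: apply τ first, then σ
1 →τ 3 →σ 1
2 →τ 1 →σ 3
3 →τ 2 →σ 2
4 →τ 4 →σ 4

σ∘τ = [1 3 2 4]


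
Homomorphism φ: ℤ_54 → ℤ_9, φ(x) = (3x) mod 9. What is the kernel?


Kernel = preimage of identity
ker(φ) = {x ∈ ℤ_54 : 3x ≡ 0 (mod 9)}. Since 9 | 54, φ is well-defined. The kernel is the cyclic subgroup ⟨3⟩ of ℤ_54 (order 18), i.e. {0, 3, 6, 9, 12, 15, 18, 21, 24, 27, 30, 33, 36, 39, 42, 45, 48, 51}

ker(φ) = {0, 3, 6, 9, 12, 15, 18, 21, 24, 27, 30, 33, 36, 39, 42, 45, 48, 51}


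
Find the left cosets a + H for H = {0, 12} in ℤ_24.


H = {0, 12}, |H| = 2
Number of cosets = |G|/|H| = 24/2 = 12
0 + H = {0, 12}
1 + H = {1, 13}
2 + H = {2, 14}
3 + H = {3, 15}
4 + H = {4, 16}
5 + H = {5, 17}
6 + H = {6, 18}
7 + H = {7, 19}
8 + H = {8, 20}
9 + H = {9, 21}
10 + H = {10, 22}
11 + H = {11, 23}

Cosets: 0+H={0,12}; 1+H={1,13}; 2+H={2,14}; 3+H={3,15}; 4+H={4,16}; 5+H={5,17}; 6+H={6,18}; 7+H={7,19}; 8+H={8,20}; 9+H={9,21}; 10+H={10,22}; 11+H={11,23}
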